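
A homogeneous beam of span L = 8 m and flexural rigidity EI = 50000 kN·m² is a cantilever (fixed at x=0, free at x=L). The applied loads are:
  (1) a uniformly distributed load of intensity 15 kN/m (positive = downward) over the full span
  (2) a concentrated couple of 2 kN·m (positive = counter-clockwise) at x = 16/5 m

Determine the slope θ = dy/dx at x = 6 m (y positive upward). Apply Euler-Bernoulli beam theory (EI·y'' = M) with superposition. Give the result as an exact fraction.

Load 1 — uniform load w=15 kN/m over full span:
  θ_1 = -wx(x²-3Lx+3L²)/(6EI) = -15·6·(6²-3·8·6+3·8²)/(6·50000) = -63/2500 rad
Load 2 — applied couple M₀=2 kN·m at a=16/5 m (b=L-a=24/5):
  θ_2 = M₀a/EI  [x>a] = 2·(16/5)/50000 = 2/15625 rad
Superposition: θ = Σ θ_i = -1567/62500 rad ≈ -0.025072 rad

θ(6) = -1567/62500 rad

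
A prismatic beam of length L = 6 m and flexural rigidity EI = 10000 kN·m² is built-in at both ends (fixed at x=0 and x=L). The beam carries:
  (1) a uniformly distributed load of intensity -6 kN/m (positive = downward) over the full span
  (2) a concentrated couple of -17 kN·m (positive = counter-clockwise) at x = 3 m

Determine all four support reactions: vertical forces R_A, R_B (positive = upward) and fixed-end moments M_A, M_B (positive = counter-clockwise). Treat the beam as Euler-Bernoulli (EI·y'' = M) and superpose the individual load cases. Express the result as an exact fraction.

Load 1 — uniform load w=-6 kN/m over full span:
  R_A = wL/2 = (-6)·6/2 = -18 kN
  M_A = wL²/12 = (-6)·6²/12 = -18 kN·m
  R_B = wL/2 = (-6)·6/2 = -18 kN
  M_B = -wL²/12 = -(-6)·6²/12 = 18 kN·m
Load 2 — applied couple M₀=-17 kN·m at a=3 m (b=L-a=3):
  R_A = 6M₀ab/L³ = 6·(-17)·3·3/6³ = -17/4 kN
  M_A = M₀b(2a-b)/L² = (-17)·3·(2·3-3)/6² = -17/4 kN·m
  R_B = -6M₀ab/L³ = -6·(-17)·3·3/6³ = 17/4 kN
  M_B = M₀a(2b-a)/L² = (-17)·3·(2·3-3)/6² = -17/4 kN·m
Superposition: R_A = -89/4 kN, M_A = -89/4 kN·m, R_B = -55/4 kN, M_B = 55/4 kN·m

R_A = -89/4 kN, M_A = -89/4 kN·m, R_B = -55/4 kN, M_B = 55/4 kN·m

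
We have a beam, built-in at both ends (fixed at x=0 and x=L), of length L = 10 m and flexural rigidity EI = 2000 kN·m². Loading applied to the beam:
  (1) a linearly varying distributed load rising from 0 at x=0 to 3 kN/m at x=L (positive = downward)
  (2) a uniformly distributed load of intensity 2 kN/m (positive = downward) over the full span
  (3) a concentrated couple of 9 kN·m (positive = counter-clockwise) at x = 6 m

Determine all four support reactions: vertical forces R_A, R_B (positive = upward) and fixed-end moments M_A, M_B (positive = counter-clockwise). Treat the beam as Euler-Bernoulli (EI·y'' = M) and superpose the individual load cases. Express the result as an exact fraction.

R_A = 3949/250 kN, M_A = 2216/75 kN·m, R_B = 4801/250 kN, M_B = -2294/75 kN·m

Load 1 — triangular load w₀=3 kN/m (0→w₀ over full span):
  R_A = 3w₀L/20 = 3·3·10/20 = 9/2 kN
  M_A = w₀L²/30 = 3·10²/30 = 10 kN·m
  R_B = 7w₀L/20 = 7·3·10/20 = 21/2 kN
  M_B = -w₀L²/20 = -3·10²/20 = -15 kN·m
Load 2 — uniform load w=2 kN/m over full span:
  R_A = wL/2 = 2·10/2 = 10 kN
  M_A = wL²/12 = 2·10²/12 = 50/3 kN·m
  R_B = wL/2 = 2·10/2 = 10 kN
  M_B = -wL²/12 = -2·10²/12 = -50/3 kN·m
Load 3 — applied couple M₀=9 kN·m at a=6 m (b=L-a=4):
  R_A = 6M₀ab/L³ = 6·9·6·4/10³ = 162/125 kN
  M_A = M₀b(2a-b)/L² = 9·4·(2·6-4)/10² = 72/25 kN·m
  R_B = -6M₀ab/L³ = -6·9·6·4/10³ = -162/125 kN
  M_B = M₀a(2b-a)/L² = 9·6·(2·4-6)/10² = 27/25 kN·m
Superposition: R_A = 3949/250 kN, M_A = 2216/75 kN·m, R_B = 4801/250 kN, M_B = -2294/75 kN·m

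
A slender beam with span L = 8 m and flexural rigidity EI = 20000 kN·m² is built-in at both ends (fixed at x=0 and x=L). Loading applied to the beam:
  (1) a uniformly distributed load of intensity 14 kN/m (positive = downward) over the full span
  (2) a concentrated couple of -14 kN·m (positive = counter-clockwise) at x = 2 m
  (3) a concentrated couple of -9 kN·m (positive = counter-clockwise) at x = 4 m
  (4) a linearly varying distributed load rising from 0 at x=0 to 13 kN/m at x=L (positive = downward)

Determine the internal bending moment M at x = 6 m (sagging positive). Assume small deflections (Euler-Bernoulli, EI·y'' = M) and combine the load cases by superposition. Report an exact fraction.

Load 1 — uniform load w=14 kN/m over full span:
  M_1 = wLx/2 - wL²/12 - wx²/2 = 14·8·6/2 - 14·8²/12 - 14·6²/2 = 28/3 kN·m
Load 2 — applied couple M₀=-14 kN·m at a=2 m (b=L-a=6):
  M_2 = R_Ax - M_A - M₀  [x>a] with R_A=-63/32, M_A=21/8 = (-63/32)·6 - (21/8) - (-14) = -7/16 kN·m
Load 3 — applied couple M₀=-9 kN·m at a=4 m (b=L-a=4):
  M_3 = R_Ax - M_A - M₀  [x>a] with R_A=-27/16, M_A=-9/4 = (-27/16)·6 - (-9/4) - (-9) = 9/8 kN·m
Load 4 — triangular load w₀=13 kN/m (0→w₀ over full span):
  M_4 = 3w₀Lx/20 - w₀L²/30 - w₀x³/(6L) = 3·13·8·6/20 - 13·8²/30 - 13·6³/(6·8) = 221/30 kN·m
Superposition: M = Σ M_i = 1391/80 kN·m ≈ 17.387500 kN·m

M(6) = 1391/80 kN·m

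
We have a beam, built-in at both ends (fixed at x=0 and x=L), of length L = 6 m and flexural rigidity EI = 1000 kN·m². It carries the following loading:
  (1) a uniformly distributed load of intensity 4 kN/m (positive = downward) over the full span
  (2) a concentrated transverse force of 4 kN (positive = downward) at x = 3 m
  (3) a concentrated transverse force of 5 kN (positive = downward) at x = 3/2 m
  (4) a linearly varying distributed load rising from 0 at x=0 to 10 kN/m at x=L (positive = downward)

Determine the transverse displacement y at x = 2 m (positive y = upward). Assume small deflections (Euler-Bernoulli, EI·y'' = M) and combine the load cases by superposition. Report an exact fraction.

Load 1 — uniform load w=4 kN/m over full span:
  y_1 = -wx²(L-x)²/(24EI) = -4·2²·(6-2)²/(24·1000) = -4/375 m
Load 2 — point force P=4 kN at a=3 m (b=L-a=3):
  y_2 = -Pb²x²(3aL-(3a+b)x)/(6L³EI)  [x≤a] = -4·3²·2²·(3·3·6-(3·3+3)·2)/(6·6³·1000) = -1/300 m
Load 3 — point force P=5 kN at a=3/2 m (b=L-a=9/2):
  y_3 = -Pa²(L-x)²(3bL-(3b+a)(L-x))/(6L³EI)  [x>a] = -5·(3/2)²·(6-2)²·(3·(9/2)·6-(3·(9/2)+(3/2))·(6-2))/(6·6³·1000) = -7/2400 m
Load 4 — triangular load w₀=10 kN/m (0→w₀ over full span):
  y_4 = -w₀x²(L-x)²(x+2L)/(120LEI) = -10·2²·(6-2)²·(2+2·6)/(120·6·1000) = -14/1125 m
Superposition: y = Σ y_i = -1057/36000 m ≈ -0.029361 m

y(2) = -1057/36000 m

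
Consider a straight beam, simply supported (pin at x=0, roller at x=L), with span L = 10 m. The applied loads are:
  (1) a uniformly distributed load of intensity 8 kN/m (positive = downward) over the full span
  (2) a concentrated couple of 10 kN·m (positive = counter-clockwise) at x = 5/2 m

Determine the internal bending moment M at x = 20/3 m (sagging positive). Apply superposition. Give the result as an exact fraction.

M(20/3) = 770/9 kN·m

Load 1 — uniform load w=8 kN/m over full span:
  M_1 = wx(L-x)/2 = 8·(20/3)·(10-(20/3))/2 = 800/9 kN·m
Load 2 — applied couple M₀=10 kN·m at a=5/2 m (b=L-a=15/2):
  M_2 = M₀x/L - M₀  [x>a] = 10·(20/3)/10 - 10 = -10/3 kN·m
Superposition: M = Σ M_i = 770/9 kN·m ≈ 85.555556 kN·m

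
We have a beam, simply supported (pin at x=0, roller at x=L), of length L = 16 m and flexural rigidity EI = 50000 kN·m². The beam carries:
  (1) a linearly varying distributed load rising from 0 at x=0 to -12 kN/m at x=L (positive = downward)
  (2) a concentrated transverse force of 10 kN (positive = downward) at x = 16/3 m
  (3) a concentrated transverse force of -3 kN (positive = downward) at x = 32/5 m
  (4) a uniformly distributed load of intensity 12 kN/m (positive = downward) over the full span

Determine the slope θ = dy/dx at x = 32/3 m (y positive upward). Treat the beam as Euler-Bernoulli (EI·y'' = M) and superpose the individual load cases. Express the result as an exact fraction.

θ(32/3) = 122128/10546875 rad

Load 1 — triangular load w₀=-12 kN/m (0→w₀ over full span):
  θ_1 = -w₀(7L⁴-30L²x²+15x⁴)/(360LEI) = -(-12)·(7·16⁴-30·16²·(32/3)²+15·(32/3)⁴)/(360·16·50000) = -11648/1265625 rad
Load 2 — point force P=10 kN at a=16/3 m (b=L-a=32/3):
  θ_2 = -Pa(2L²-6Lx+3x²+a²)/(6LEI)  [x>a] = -10·(16/3)·(2·16²-6·16·(32/3)+3·(32/3)²+(16/3)²)/(6·16·50000) = 16/10125 rad
Load 3 — point force P=-3 kN at a=32/5 m (b=L-a=48/5):
  θ_3 = -Pa(2L²-6Lx+3x²+a²)/(6LEI)  [x>a] = -(-3)·(32/5)·(2·16²-6·16·(32/3)+3·(32/3)²+(32/5)²)/(6·16·50000) = -608/1171875 rad
Load 4 — uniform load w=12 kN/m over full span:
  θ_4 = -w(L³-6Lx²+4x³)/(24EI) = -12·(16³-6·16·(32/3)²+4·(32/3)³)/(24·50000) = 1664/84375 rad
Superposition: θ = Σ θ_i = 122128/10546875 rad ≈ 0.011580 rad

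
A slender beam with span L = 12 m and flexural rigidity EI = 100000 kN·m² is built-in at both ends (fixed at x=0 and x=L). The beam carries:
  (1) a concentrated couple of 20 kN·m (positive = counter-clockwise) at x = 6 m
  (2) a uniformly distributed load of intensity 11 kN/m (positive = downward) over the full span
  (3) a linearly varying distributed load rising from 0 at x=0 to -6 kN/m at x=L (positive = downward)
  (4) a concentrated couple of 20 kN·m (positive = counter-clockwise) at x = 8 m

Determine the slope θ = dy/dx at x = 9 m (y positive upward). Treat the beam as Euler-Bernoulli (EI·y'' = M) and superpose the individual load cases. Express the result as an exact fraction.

θ(9) = 9059/8000000 rad

Load 1 — applied couple M₀=20 kN·m at a=6 m (b=L-a=6):
  θ_1 = (R_Ax²/2 - M_Ax - M₀(x-a))/EI  [x>a] with R_A=5/2, M_A=5 = ((5/2)·9²/2 - 5·9 - 20·(9-6))/100000 = -3/80000 rad
Load 2 — uniform load w=11 kN/m over full span:
  θ_2 = -wx(L-x)(L-2x)/(12EI) = -11·9·(12-9)·(12-2·9)/(12·100000) = 297/200000 rad
Load 3 — triangular load w₀=-6 kN/m (0→w₀ over full span):
  θ_3 = -w₀(2x(L-x)(L-2x)(x+2L)+x²(L-x)²)/(120LEI) = -(-6)·(2·9·(12-9)·(12-2·9)·(9+2·12)+9²·(12-9)²)/(120·12·100000) = -3321/8000000 rad
Load 4 — applied couple M₀=20 kN·m at a=8 m (b=L-a=4):
  θ_4 = (R_Ax²/2 - M_Ax - M₀(x-a))/EI  [x>a] with R_A=20/9, M_A=20/3 = ((20/9)·9²/2 - (20/3)·9 - 20·(9-8))/100000 = 1/10000 rad
Superposition: θ = Σ θ_i = 9059/8000000 rad ≈ 0.001132 rad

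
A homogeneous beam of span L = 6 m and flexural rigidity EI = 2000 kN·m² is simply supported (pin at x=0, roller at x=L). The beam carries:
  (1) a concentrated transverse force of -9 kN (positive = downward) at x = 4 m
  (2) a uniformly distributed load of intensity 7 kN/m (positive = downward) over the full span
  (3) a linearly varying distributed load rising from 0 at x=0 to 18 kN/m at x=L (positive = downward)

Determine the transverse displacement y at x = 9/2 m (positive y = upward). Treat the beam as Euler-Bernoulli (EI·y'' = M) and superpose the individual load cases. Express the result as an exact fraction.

Load 1 — point force P=-9 kN at a=4 m (b=L-a=2):
  y_1 = -Pa(L-x)(2Lx-a²-x²)/(6LEI)  [x>a] = -(-9)·4·(6-(9/2))·(2·6·(9/2)-4²-(9/2)²)/(6·6·2000) = 213/16000 m
Load 2 — uniform load w=7 kN/m over full span:
  y_2 = -wx(L³-2Lx²+x³)/(24EI) = -7·(9/2)·(6³-2·6·(9/2)²+(9/2)³)/(24·2000) = -10773/256000 m
Load 3 — triangular load w₀=18 kN/m (0→w₀ over full span):
  y_3 = -w₀x(7L⁴-10L²x²+3x⁴)/(360LEI) = -18·(9/2)·(7·6⁴-10·6²·(9/2)²+3·(9/2)⁴)/(360·6·2000) = -28917/512000 m
Superposition: y = Σ y_i = -43647/512000 m ≈ -0.085248 m

y(9/2) = -43647/512000 m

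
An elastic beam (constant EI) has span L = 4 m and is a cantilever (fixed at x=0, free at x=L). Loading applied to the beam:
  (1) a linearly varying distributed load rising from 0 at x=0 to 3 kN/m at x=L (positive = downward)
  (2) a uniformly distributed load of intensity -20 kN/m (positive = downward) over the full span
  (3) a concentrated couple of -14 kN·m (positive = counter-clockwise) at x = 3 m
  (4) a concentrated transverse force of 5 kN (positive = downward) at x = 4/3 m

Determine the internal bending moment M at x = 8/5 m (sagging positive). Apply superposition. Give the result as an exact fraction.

Load 1 — triangular load w₀=3 kN/m (0→w₀ over full span):
  M_1 = w₀Lx/2 - w₀L²/3 - w₀x³/(6L) = 3·4·(8/5)/2 - 3·4²/3 - 3·(8/5)³/(6·4) = -864/125 kN·m
Load 2 — uniform load w=-20 kN/m over full span:
  M_2 = -w(L-x)²/2 = -(-20)·(4-(8/5))²/2 = 288/5 kN·m
Load 3 — applied couple M₀=-14 kN·m at a=3 m (b=L-a=1):
  M_3 = M₀  [x≤a] = (-14) = -14 kN·m
Load 4 — point force P=5 kN at a=4/3 m (b=L-a=8/3):
  M_4 = 0  [x>a] = 0 kN·m
Superposition: M = Σ M_i = 4586/125 kN·m ≈ 36.688000 kN·m

M(8/5) = 4586/125 kN·m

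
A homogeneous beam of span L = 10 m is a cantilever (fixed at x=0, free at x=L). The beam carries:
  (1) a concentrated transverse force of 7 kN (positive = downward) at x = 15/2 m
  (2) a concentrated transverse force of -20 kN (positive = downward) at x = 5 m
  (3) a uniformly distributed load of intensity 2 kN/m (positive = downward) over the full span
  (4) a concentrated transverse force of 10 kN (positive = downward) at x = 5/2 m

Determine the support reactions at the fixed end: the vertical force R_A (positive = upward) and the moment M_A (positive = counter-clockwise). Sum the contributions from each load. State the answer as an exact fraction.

R_A = 17 kN, M_A = 155/2 kN·m

Load 1 — point force P=7 kN at a=15/2 m (b=L-a=5/2):
  R_A = P = 7 kN
  M_A = Pa = 7·(15/2) = 105/2 kN·m
Load 2 — point force P=-20 kN at a=5 m (b=L-a=5):
  R_A = P = (-20) = -20 kN
  M_A = Pa = (-20)·5 = -100 kN·m
Load 3 — uniform load w=2 kN/m over full span:
  R_A = wL = 2·10 = 20 kN
  M_A = wL²/2 = 2·10²/2 = 100 kN·m
Load 4 — point force P=10 kN at a=5/2 m (b=L-a=15/2):
  R_A = P = 10 kN
  M_A = Pa = 10·(5/2) = 25 kN·m
Superposition: R_A = 17 kN, M_A = 155/2 kN·m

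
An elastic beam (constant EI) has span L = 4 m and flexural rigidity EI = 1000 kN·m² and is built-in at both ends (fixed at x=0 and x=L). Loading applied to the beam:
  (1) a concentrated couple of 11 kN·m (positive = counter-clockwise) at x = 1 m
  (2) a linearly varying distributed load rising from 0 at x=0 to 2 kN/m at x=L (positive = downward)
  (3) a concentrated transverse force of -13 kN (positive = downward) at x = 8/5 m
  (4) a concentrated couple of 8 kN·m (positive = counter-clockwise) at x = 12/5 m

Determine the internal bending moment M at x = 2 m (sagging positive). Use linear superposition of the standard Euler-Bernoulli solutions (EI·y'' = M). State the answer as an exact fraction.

M(2) = -913/300 kN·m

Load 1 — applied couple M₀=11 kN·m at a=1 m (b=L-a=3):
  M_1 = R_Ax - M_A - M₀  [x>a] with R_A=99/32, M_A=-33/16 = (99/32)·2 - (-33/16) - 11 = -11/4 kN·m
Load 2 — triangular load w₀=2 kN/m (0→w₀ over full span):
  M_2 = 3w₀Lx/20 - w₀L²/30 - w₀x³/(6L) = 3·2·4·2/20 - 2·4²/30 - 2·2³/(6·4) = 2/3 kN·m
Load 3 — point force P=-13 kN at a=8/5 m (b=L-a=12/5):
  M_3 = Pa²(a+3b)(L-x)/L³ - Pa²b/L²  [x>a] = (-13)·(8/5)²·((8/5)+3·(12/5))·(4-2)/4³ - (-13)·(8/5)²·(12/5)/4² = -104/25 kN·m
Load 4 — applied couple M₀=8 kN·m at a=12/5 m (b=L-a=8/5):
  M_4 = R_Ax - M_A  [x≤a] with R_A=72/25, M_A=64/25 = (72/25)·2 - (64/25) = 16/5 kN·m
Superposition: M = Σ M_i = -913/300 kN·m ≈ -3.043333 kN·m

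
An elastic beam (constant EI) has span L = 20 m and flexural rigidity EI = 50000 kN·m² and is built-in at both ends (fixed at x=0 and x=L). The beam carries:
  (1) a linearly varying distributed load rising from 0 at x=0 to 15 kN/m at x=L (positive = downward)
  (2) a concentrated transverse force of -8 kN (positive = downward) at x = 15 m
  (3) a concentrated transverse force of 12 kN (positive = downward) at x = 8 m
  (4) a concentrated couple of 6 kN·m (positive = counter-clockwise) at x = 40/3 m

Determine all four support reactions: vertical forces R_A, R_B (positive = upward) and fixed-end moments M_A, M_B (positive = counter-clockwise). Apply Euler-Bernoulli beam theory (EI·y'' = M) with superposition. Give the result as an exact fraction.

Load 1 — triangular load w₀=15 kN/m (0→w₀ over full span):
  R_A = 3w₀L/20 = 3·15·20/20 = 45 kN
  M_A = w₀L²/30 = 15·20²/30 = 200 kN·m
  R_B = 7w₀L/20 = 7·15·20/20 = 105 kN
  M_B = -w₀L²/20 = -15·20²/20 = -300 kN·m
Load 2 — point force P=-8 kN at a=15 m (b=L-a=5):
  R_A = Pb²(3a+b)/L³ = (-8)·5²·(3·15+5)/20³ = -5/4 kN
  M_A = Pab²/L² = (-8)·15·5²/20² = -15/2 kN·m
  R_B = Pa²(a+3b)/L³ = (-8)·15²·(15+3·5)/20³ = -27/4 kN
  M_B = -Pa²b/L² = -(-8)·15²·5/20² = 45/2 kN·m
Load 3 — point force P=12 kN at a=8 m (b=L-a=12):
  R_A = Pb²(3a+b)/L³ = 12·12²·(3·8+12)/20³ = 972/125 kN
  M_A = Pab²/L² = 12·8·12²/20² = 864/25 kN·m
  R_B = Pa²(a+3b)/L³ = 12·8²·(8+3·12)/20³ = 528/125 kN
  M_B = -Pa²b/L² = -12·8²·12/20² = -576/25 kN·m
Load 4 — applied couple M₀=6 kN·m at a=40/3 m (b=L-a=20/3):
  R_A = 6M₀ab/L³ = 6·6·(40/3)·(20/3)/20³ = 2/5 kN
  M_A = M₀b(2a-b)/L² = 6·(20/3)·(2·(40/3)-(20/3))/20² = 2 kN·m
  R_B = -6M₀ab/L³ = -6·6·(40/3)·(20/3)/20³ = -2/5 kN
  M_B = M₀a(2b-a)/L² = 6·(40/3)·(2·(20/3)-(40/3))/20² = 0 kN·m
Superposition: R_A = 25963/500 kN, M_A = 11453/50 kN·m, R_B = 51037/500 kN, M_B = -15027/50 kN·m

R_A = 25963/500 kN, M_A = 11453/50 kN·m, R_B = 51037/500 kN, M_B = -15027/50 kN·m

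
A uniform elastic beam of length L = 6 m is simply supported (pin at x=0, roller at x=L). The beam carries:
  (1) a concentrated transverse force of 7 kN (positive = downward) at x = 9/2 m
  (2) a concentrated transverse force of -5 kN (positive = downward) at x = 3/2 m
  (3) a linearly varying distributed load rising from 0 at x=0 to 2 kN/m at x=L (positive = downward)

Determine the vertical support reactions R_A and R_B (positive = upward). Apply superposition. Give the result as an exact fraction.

Load 1 — point force P=7 kN at a=9/2 m (b=L-a=3/2):
  R_A = Pb/L = 7·(3/2)/6 = 7/4 kN
  R_B = Pa/L = 7·(9/2)/6 = 21/4 kN
Load 2 — point force P=-5 kN at a=3/2 m (b=L-a=9/2):
  R_A = Pb/L = (-5)·(9/2)/6 = -15/4 kN
  R_B = Pa/L = (-5)·(3/2)/6 = -5/4 kN
Load 3 — triangular load w₀=2 kN/m (0→w₀ over full span):
  R_A = w₀L/6 = 2·6/6 = 2 kN
  R_B = w₀L/3 = 2·6/3 = 4 kN
Superposition: R_A = 0 kN, R_B = 8 kN

R_A = 0 kN, R_B = 8 kN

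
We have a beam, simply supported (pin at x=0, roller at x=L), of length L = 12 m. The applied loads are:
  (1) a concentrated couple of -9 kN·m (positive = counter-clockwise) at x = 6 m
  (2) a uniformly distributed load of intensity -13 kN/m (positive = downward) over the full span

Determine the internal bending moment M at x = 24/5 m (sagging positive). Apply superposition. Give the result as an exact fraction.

Load 1 — applied couple M₀=-9 kN·m at a=6 m (b=L-a=6):
  M_1 = M₀x/L  [x≤a] = (-9)·(24/5)/12 = -18/5 kN·m
Load 2 — uniform load w=-13 kN/m over full span:
  M_2 = wx(L-x)/2 = (-13)·(24/5)·(12-(24/5))/2 = -5616/25 kN·m
Superposition: M = Σ M_i = -5706/25 kN·m ≈ -228.240000 kN·m

M(24/5) = -5706/25 kN·m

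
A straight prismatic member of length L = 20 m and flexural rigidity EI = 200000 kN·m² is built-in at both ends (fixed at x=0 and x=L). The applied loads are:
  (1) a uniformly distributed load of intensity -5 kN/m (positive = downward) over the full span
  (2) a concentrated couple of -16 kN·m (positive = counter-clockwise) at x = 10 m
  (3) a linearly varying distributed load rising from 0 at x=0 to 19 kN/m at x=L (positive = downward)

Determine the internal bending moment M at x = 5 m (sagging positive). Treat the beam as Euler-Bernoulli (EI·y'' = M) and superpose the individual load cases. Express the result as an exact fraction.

M(5) = -263/24 kN·m

Load 1 — uniform load w=-5 kN/m over full span:
  M_1 = wLx/2 - wL²/12 - wx²/2 = (-5)·20·5/2 - (-5)·20²/12 - (-5)·5²/2 = -125/6 kN·m
Load 2 — applied couple M₀=-16 kN·m at a=10 m (b=L-a=10):
  M_2 = R_Ax - M_A  [x≤a] with R_A=-6/5, M_A=-4 = (-6/5)·5 - (-4) = -2 kN·m
Load 3 — triangular load w₀=19 kN/m (0→w₀ over full span):
  M_3 = 3w₀Lx/20 - w₀L²/30 - w₀x³/(6L) = 3·19·20·5/20 - 19·20²/30 - 19·5³/(6·20) = 95/8 kN·m
Superposition: M = Σ M_i = -263/24 kN·m ≈ -10.958333 kN·m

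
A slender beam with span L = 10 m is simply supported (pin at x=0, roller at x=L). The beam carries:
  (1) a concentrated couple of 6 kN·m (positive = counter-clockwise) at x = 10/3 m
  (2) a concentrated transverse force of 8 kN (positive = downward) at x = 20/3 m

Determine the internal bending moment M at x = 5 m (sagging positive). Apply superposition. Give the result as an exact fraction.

M(5) = 31/3 kN·m

Load 1 — applied couple M₀=6 kN·m at a=10/3 m (b=L-a=20/3):
  M_1 = M₀x/L - M₀  [x>a] = 6·5/10 - 6 = -3 kN·m
Load 2 — point force P=8 kN at a=20/3 m (b=L-a=10/3):
  M_2 = Pbx/L  [x≤a] = 8·(10/3)·5/10 = 40/3 kN·m
Superposition: M = Σ M_i = 31/3 kN·m ≈ 10.333333 kN·m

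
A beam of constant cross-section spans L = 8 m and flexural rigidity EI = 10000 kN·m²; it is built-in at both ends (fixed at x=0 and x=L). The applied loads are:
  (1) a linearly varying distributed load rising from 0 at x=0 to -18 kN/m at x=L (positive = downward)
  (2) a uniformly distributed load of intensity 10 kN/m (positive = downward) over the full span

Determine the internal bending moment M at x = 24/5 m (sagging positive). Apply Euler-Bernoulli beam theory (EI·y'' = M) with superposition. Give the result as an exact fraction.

Load 1 — triangular load w₀=-18 kN/m (0→w₀ over full span):
  M_1 = 3w₀Lx/20 - w₀L²/30 - w₀x³/(6L) = 3·(-18)·8·(24/5)/20 - (-18)·8²/30 - (-18)·(24/5)³/(6·8) = -2976/125 kN·m
Load 2 — uniform load w=10 kN/m over full span:
  M_2 = wLx/2 - wL²/12 - wx²/2 = 10·8·(24/5)/2 - 10·8²/12 - 10·(24/5)²/2 = 352/15 kN·m
Superposition: M = Σ M_i = -128/375 kN·m ≈ -0.341333 kN·m

M(24/5) = -128/375 kN·m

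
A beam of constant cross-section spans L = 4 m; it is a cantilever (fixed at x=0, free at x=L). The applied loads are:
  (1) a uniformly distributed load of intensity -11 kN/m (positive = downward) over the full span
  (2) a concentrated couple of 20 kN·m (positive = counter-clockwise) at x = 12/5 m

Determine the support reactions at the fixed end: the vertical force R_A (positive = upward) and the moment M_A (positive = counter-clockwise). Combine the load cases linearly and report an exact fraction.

Load 1 — uniform load w=-11 kN/m over full span:
  R_A = wL = (-11)·4 = -44 kN
  M_A = wL²/2 = (-11)·4²/2 = -88 kN·m
Load 2 — applied couple M₀=20 kN·m at a=12/5 m (b=L-a=8/5):
  R_A = 0 kN
  M_A = -M₀ = -20 kN·m
Superposition: R_A = -44 kN, M_A = -108 kN·m

R_A = -44 kN, M_A = -108 kN·m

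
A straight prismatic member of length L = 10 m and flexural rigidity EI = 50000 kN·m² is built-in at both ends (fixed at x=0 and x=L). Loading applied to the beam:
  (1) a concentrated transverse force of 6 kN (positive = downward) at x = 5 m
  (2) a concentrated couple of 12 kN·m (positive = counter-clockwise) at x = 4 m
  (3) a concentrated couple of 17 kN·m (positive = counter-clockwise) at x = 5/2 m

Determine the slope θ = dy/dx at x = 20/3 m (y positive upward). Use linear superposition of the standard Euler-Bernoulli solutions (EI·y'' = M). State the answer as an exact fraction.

θ(20/3) = -39/1000000 rad

Load 1 — point force P=6 kN at a=5 m (b=L-a=5):
  θ_1 = Pa²(L-x)(2bL-(3b+a)(L-x))/(2L³EI)  [x>a] = 6·5²·(10-(20/3))·(2·5·10-(3·5+5)·(10-(20/3)))/(2·10³·50000) = 1/6000 rad
Load 2 — applied couple M₀=12 kN·m at a=4 m (b=L-a=6):
  θ_2 = (R_Ax²/2 - M_Ax - M₀(x-a))/EI  [x>a] with R_A=216/125, M_A=36/25 = ((216/125)·(20/3)²/2 - (36/25)·(20/3) - 12·((20/3)-4))/50000 = -1/15625 rad
Load 3 — applied couple M₀=17 kN·m at a=5/2 m (b=L-a=15/2):
  θ_3 = (R_Ax²/2 - M_Ax - M₀(x-a))/EI  [x>a] with R_A=153/80, M_A=-51/16 = ((153/80)·(20/3)²/2 - (-51/16)·(20/3) - 17·((20/3)-(5/2)))/50000 = -17/120000 rad
Superposition: θ = Σ θ_i = -39/1000000 rad ≈ -0.000039 rad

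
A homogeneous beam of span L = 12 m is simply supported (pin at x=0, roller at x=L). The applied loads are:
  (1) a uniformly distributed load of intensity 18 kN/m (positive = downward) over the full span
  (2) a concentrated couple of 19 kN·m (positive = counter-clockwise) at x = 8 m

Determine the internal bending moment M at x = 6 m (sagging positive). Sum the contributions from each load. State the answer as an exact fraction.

M(6) = 667/2 kN·m

Load 1 — uniform load w=18 kN/m over full span:
  M_1 = wx(L-x)/2 = 18·6·(12-6)/2 = 324 kN·m
Load 2 — applied couple M₀=19 kN·m at a=8 m (b=L-a=4):
  M_2 = M₀x/L  [x≤a] = 19·6/12 = 19/2 kN·m
Superposition: M = Σ M_i = 667/2 kN·m ≈ 333.500000 kN·m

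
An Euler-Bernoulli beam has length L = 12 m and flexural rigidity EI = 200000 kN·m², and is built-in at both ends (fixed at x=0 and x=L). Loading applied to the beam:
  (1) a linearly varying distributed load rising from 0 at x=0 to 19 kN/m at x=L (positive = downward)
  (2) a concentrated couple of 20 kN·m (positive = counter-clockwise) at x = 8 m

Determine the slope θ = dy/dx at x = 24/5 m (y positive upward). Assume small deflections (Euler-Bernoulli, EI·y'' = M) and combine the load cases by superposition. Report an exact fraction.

θ(24/5) = -832/1953125 rad

Load 1 — triangular load w₀=19 kN/m (0→w₀ over full span):
  θ_1 = -w₀(2x(L-x)(L-2x)(x+2L)+x²(L-x)²)/(120LEI) = -19·(2·(24/5)·(12-(24/5))·(12-2·(24/5))·((24/5)+2·12)+(24/5)²·(12-(24/5))²)/(120·12·200000) = -1539/3906250 rad
Load 2 — applied couple M₀=20 kN·m at a=8 m (b=L-a=4):
  θ_2 = (R_Ax²/2 - M_Ax)/EI  [x≤a] with R_A=20/9, M_A=20/3 = ((20/9)·(24/5)²/2 - (20/3)·(24/5))/200000 = -1/31250 rad
Superposition: θ = Σ θ_i = -832/1953125 rad ≈ -0.000426 rad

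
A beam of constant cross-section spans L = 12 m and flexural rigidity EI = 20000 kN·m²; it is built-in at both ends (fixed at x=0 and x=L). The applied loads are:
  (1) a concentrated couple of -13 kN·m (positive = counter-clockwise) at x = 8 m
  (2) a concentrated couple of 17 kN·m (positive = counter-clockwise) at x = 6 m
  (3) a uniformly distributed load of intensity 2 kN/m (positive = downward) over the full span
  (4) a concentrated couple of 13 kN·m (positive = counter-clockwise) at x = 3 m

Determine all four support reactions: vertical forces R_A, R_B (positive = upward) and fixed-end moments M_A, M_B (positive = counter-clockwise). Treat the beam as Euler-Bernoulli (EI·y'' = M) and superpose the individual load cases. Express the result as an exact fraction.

Load 1 — applied couple M₀=-13 kN·m at a=8 m (b=L-a=4):
  R_A = 6M₀ab/L³ = 6·(-13)·8·4/12³ = -13/9 kN
  M_A = M₀b(2a-b)/L² = (-13)·4·(2·8-4)/12² = -13/3 kN·m
  R_B = -6M₀ab/L³ = -6·(-13)·8·4/12³ = 13/9 kN
  M_B = M₀a(2b-a)/L² = (-13)·8·(2·4-8)/12² = 0 kN·m
Load 2 — applied couple M₀=17 kN·m at a=6 m (b=L-a=6):
  R_A = 6M₀ab/L³ = 6·17·6·6/12³ = 17/8 kN
  M_A = M₀b(2a-b)/L² = 17·6·(2·6-6)/12² = 17/4 kN·m
  R_B = -6M₀ab/L³ = -6·17·6·6/12³ = -17/8 kN
  M_B = M₀a(2b-a)/L² = 17·6·(2·6-6)/12² = 17/4 kN·m
Load 3 — uniform load w=2 kN/m over full span:
  R_A = wL/2 = 2·12/2 = 12 kN
  M_A = wL²/12 = 2·12²/12 = 24 kN·m
  R_B = wL/2 = 2·12/2 = 12 kN
  M_B = -wL²/12 = -2·12²/12 = -24 kN·m
Load 4 — applied couple M₀=13 kN·m at a=3 m (b=L-a=9):
  R_A = 6M₀ab/L³ = 6·13·3·9/12³ = 39/32 kN
  M_A = M₀b(2a-b)/L² = 13·9·(2·3-9)/12² = -39/16 kN·m
  R_B = -6M₀ab/L³ = -6·13·3·9/12³ = -39/32 kN
  M_B = M₀a(2b-a)/L² = 13·3·(2·9-3)/12² = 65/16 kN·m
Superposition: R_A = 4003/288 kN, M_A = 1031/48 kN·m, R_B = 2909/288 kN, M_B = -251/16 kN·m

R_A = 4003/288 kN, M_A = 1031/48 kN·m, R_B = 2909/288 kN, M_B = -251/16 kN·m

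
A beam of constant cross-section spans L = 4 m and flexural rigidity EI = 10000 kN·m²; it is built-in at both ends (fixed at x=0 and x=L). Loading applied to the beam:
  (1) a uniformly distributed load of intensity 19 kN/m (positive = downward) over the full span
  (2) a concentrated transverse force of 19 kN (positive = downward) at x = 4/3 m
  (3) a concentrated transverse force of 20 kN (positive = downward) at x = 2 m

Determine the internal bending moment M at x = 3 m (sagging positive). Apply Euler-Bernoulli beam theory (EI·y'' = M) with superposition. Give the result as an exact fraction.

Load 1 — uniform load w=19 kN/m over full span:
  M_1 = wLx/2 - wL²/12 - wx²/2 = 19·4·3/2 - 19·4²/12 - 19·3²/2 = 19/6 kN·m
Load 2 — point force P=19 kN at a=4/3 m (b=L-a=8/3):
  M_2 = Pa²(a+3b)(L-x)/L³ - Pa²b/L²  [x>a] = 19·(4/3)²·((4/3)+3·(8/3))·(4-3)/4³ - 19·(4/3)²·(8/3)/4² = -19/27 kN·m
Load 3 — point force P=20 kN at a=2 m (b=L-a=2):
  M_3 = Pa²(a+3b)(L-x)/L³ - Pa²b/L²  [x>a] = 20·2²·(2+3·2)·(4-3)/4³ - 20·2²·2/4² = 0 kN·m
Superposition: M = Σ M_i = 133/54 kN·m ≈ 2.462963 kN·m

M(3) = 133/54 kN·m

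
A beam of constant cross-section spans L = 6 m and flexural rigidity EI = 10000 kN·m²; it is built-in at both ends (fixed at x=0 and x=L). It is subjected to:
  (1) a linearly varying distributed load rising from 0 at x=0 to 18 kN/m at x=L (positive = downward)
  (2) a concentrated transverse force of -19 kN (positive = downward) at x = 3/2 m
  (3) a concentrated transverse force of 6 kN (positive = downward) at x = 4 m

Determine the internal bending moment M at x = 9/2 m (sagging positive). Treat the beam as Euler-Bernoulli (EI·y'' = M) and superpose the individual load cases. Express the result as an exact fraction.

Load 1 — triangular load w₀=18 kN/m (0→w₀ over full span):
  M_1 = 3w₀Lx/20 - w₀L²/30 - w₀x³/(6L) = 3·18·6·(9/2)/20 - 18·6²/30 - 18·(9/2)³/(6·6) = 459/80 kN·m
Load 2 — point force P=-19 kN at a=3/2 m (b=L-a=9/2):
  M_2 = Pa²(a+3b)(L-x)/L³ - Pa²b/L²  [x>a] = (-19)·(3/2)²·((3/2)+3·(9/2))·(6-(9/2))/6³ - (-19)·(3/2)²·(9/2)/6² = 57/64 kN·m
Load 3 — point force P=6 kN at a=4 m (b=L-a=2):
  M_3 = Pa²(a+3b)(L-x)/L³ - Pa²b/L²  [x>a] = 6·4²·(4+3·2)·(6-(9/2))/6³ - 6·4²·2/6² = 4/3 kN·m
Superposition: M = Σ M_i = 7643/960 kN·m ≈ 7.961458 kN·m

M(9/2) = 7643/960 kN·m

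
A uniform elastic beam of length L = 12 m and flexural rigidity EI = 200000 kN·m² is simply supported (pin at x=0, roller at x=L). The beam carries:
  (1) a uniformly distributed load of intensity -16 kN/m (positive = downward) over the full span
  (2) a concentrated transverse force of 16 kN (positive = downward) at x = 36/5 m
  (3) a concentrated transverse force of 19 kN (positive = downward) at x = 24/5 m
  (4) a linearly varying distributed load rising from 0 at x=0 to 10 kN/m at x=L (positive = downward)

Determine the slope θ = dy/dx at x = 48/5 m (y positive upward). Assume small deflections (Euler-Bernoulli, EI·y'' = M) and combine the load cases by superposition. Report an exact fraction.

θ(48/5) = -579/312500 rad

Load 1 — uniform load w=-16 kN/m over full span:
  θ_1 = -w(L³-6Lx²+4x³)/(24EI) = -(-16)·(12³-6·12·(48/5)²+4·(48/5)³)/(24·200000) = -1782/390625 rad
Load 2 — point force P=16 kN at a=36/5 m (b=L-a=24/5):
  θ_2 = -Pa(2L²-6Lx+3x²+a²)/(6LEI)  [x>a] = -16·(36/5)·(2·12²-6·12·(48/5)+3·(48/5)²+(36/5)²)/(6·12·200000) = 234/390625 rad
Load 3 — point force P=19 kN at a=24/5 m (b=L-a=36/5):
  θ_3 = -Pa(2L²-6Lx+3x²+a²)/(6LEI)  [x>a] = -19·(24/5)·(2·12²-6·12·(48/5)+3·(48/5)²+(24/5)²)/(6·12·200000) = 513/781250 rad
Load 4 — triangular load w₀=10 kN/m (0→w₀ over full span):
  θ_4 = -w₀(7L⁴-30L²x²+15x⁴)/(360LEI) = -10·(7·12⁴-30·12²·(48/5)²+15·(48/5)⁴)/(360·12·200000) = 2271/1562500 rad
Superposition: θ = Σ θ_i = -579/312500 rad ≈ -0.001853 rad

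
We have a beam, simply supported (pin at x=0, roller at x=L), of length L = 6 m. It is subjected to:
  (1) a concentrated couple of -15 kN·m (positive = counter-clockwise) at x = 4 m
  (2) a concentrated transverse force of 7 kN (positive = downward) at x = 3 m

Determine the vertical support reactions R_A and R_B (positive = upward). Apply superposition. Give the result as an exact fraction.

Load 1 — applied couple M₀=-15 kN·m at a=4 m (b=L-a=2):
  R_A = M₀/L = (-15)/6 = -5/2 kN
  R_B = -M₀/L = -(-15)/6 = 5/2 kN
Load 2 — point force P=7 kN at a=3 m (b=L-a=3):
  R_A = Pb/L = 7·3/6 = 7/2 kN
  R_B = Pa/L = 7·3/6 = 7/2 kN
Superposition: R_A = 1 kN, R_B = 6 kN

R_A = 1 kN, R_B = 6 kN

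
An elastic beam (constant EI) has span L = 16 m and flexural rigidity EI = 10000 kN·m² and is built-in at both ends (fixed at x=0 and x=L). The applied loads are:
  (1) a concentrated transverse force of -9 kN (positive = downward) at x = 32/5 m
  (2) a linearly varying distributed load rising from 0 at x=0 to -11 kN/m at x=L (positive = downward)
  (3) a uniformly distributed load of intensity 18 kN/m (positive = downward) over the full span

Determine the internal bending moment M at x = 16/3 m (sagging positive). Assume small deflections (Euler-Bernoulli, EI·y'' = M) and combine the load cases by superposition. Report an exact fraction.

M(16/3) = 891824/10125 kN·m

Load 1 — point force P=-9 kN at a=32/5 m (b=L-a=48/5):
  M_1 = Pb²(3a+b)x/L³ - Pab²/L²  [x≤a] = (-9)·(48/5)²·(3·(32/5)+(48/5))·(16/3)/16³ - (-9)·(32/5)·(48/5)²/16² = -1296/125 kN·m
Load 2 — triangular load w₀=-11 kN/m (0→w₀ over full span):
  M_2 = 3w₀Lx/20 - w₀L²/30 - w₀x³/(6L) = 3·(-11)·16·(16/3)/20 - (-11)·16²/30 - (-11)·(16/3)³/(6·16) = -11968/405 kN·m
Load 3 — uniform load w=18 kN/m over full span:
  M_3 = wLx/2 - wL²/12 - wx²/2 = 18·16·(16/3)/2 - 18·16²/12 - 18·(16/3)²/2 = 128 kN·m
Superposition: M = Σ M_i = 891824/10125 kN·m ≈ 88.081383 kN·m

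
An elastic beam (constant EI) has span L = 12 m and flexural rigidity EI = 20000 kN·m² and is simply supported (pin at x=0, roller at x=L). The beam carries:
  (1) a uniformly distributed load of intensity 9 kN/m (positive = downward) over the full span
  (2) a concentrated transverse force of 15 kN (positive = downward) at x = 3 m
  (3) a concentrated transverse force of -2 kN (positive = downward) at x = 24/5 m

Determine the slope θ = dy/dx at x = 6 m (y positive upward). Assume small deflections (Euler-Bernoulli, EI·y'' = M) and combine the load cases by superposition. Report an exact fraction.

Load 1 — uniform load w=9 kN/m over full span:
  θ_1 = -w(L³-6Lx²+4x³)/(24EI) = -9·(12³-6·12·6²+4·6³)/(24·20000) = 0 rad
Load 2 — point force P=15 kN at a=3 m (b=L-a=9):
  θ_2 = -Pa(2L²-6Lx+3x²+a²)/(6LEI)  [x>a] = -15·3·(2·12²-6·12·6+3·6²+3²)/(6·12·20000) = 27/32000 rad
Load 3 — point force P=-2 kN at a=24/5 m (b=L-a=36/5):
  θ_3 = -Pa(2L²-6Lx+3x²+a²)/(6LEI)  [x>a] = -(-2)·(24/5)·(2·12²-6·12·6+3·6²+(24/5)²)/(6·12·20000) = -27/312500 rad
Superposition: θ = Σ θ_i = 15147/20000000 rad ≈ 0.000757 rad

θ(6) = 15147/20000000 rad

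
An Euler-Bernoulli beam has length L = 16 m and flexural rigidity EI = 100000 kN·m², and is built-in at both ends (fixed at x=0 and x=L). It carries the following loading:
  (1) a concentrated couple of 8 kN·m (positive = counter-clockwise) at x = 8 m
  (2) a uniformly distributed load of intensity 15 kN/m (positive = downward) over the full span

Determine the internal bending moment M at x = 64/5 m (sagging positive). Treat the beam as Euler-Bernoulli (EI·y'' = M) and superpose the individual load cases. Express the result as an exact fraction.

Load 1 — applied couple M₀=8 kN·m at a=8 m (b=L-a=8):
  M_1 = R_Ax - M_A - M₀  [x>a] with R_A=3/4, M_A=2 = (3/4)·(64/5) - 2 - 8 = -2/5 kN·m
Load 2 — uniform load w=15 kN/m over full span:
  M_2 = wLx/2 - wL²/12 - wx²/2 = 15·16·(64/5)/2 - 15·16²/12 - 15·(64/5)²/2 = -64/5 kN·m
Superposition: M = Σ M_i = -66/5 kN·m ≈ -13.200000 kN·m

M(64/5) = -66/5 kN·m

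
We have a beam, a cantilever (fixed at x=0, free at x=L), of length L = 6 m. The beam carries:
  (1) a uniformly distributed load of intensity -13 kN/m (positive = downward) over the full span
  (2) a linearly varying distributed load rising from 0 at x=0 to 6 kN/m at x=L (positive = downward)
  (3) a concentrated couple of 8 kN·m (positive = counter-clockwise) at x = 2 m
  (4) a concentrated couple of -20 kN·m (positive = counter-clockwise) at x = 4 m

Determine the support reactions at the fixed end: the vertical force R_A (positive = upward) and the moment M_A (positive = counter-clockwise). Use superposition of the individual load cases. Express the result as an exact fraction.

Load 1 — uniform load w=-13 kN/m over full span:
  R_A = wL = (-13)·6 = -78 kN
  M_A = wL²/2 = (-13)·6²/2 = -234 kN·m
Load 2 — triangular load w₀=6 kN/m (0→w₀ over full span):
  R_A = w₀L/2 = 6·6/2 = 18 kN
  M_A = w₀L²/3 = 6·6²/3 = 72 kN·m
Load 3 — applied couple M₀=8 kN·m at a=2 m (b=L-a=4):
  R_A = 0 kN
  M_A = -M₀ = -8 kN·m
Load 4 — applied couple M₀=-20 kN·m at a=4 m (b=L-a=2):
  R_A = 0 kN
  M_A = -M₀ = -(-20) = 20 kN·m
Superposition: R_A = -60 kN, M_A = -150 kN·m

R_A = -60 kN, M_A = -150 kN·m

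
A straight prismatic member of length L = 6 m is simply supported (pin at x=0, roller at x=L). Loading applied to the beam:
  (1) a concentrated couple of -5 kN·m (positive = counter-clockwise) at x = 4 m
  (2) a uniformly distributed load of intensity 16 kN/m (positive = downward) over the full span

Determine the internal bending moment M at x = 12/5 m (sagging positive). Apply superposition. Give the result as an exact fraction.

Load 1 — applied couple M₀=-5 kN·m at a=4 m (b=L-a=2):
  M_1 = M₀x/L  [x≤a] = (-5)·(12/5)/6 = -2 kN·m
Load 2 — uniform load w=16 kN/m over full span:
  M_2 = wx(L-x)/2 = 16·(12/5)·(6-(12/5))/2 = 1728/25 kN·m
Superposition: M = Σ M_i = 1678/25 kN·m ≈ 67.120000 kN·m

M(12/5) = 1678/25 kN·m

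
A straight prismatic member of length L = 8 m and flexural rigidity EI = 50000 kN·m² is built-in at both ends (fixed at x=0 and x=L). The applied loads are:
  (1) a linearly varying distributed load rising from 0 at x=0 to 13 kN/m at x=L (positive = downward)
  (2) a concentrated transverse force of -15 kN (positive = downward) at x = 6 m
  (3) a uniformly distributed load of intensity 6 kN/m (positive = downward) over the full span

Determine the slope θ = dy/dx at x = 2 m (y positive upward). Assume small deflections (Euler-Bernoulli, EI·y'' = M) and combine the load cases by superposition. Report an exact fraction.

θ(2) = -3423/4000000 rad

Load 1 — triangular load w₀=13 kN/m (0→w₀ over full span):
  θ_1 = -w₀(2x(L-x)(L-2x)(x+2L)+x²(L-x)²)/(120LEI) = -13·(2·2·(8-2)·(8-2·2)·(2+2·8)+2²·(8-2)²)/(120·8·50000) = -507/1000000 rad
Load 2 — point force P=-15 kN at a=6 m (b=L-a=2):
  θ_2 = -Pb²x(2aL-(3a+b)x)/(2L³EI)  [x≤a] = -(-15)·2²·2·(2·6·8-(3·6+2)·2)/(2·8³·50000) = 21/160000 rad
Load 3 — uniform load w=6 kN/m over full span:
  θ_3 = -wx(L-x)(L-2x)/(12EI) = -6·2·(8-2)·(8-2·2)/(12·50000) = -3/6250 rad
Superposition: θ = Σ θ_i = -3423/4000000 rad ≈ -0.000856 rad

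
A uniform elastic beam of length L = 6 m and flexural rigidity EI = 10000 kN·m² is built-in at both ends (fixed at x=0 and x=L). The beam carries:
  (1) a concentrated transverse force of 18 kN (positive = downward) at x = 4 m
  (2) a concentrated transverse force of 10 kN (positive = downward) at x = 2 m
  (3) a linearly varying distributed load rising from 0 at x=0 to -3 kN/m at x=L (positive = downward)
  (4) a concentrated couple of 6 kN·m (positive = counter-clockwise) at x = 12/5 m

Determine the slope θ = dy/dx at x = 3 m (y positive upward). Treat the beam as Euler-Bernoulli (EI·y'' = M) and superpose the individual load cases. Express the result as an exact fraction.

θ(3) = -331/12000000 rad

Load 1 — point force P=18 kN at a=4 m (b=L-a=2):
  θ_1 = -Pb²x(2aL-(3a+b)x)/(2L³EI)  [x≤a] = -18·2²·3·(2·4·6-(3·4+2)·3)/(2·6³·10000) = -3/10000 rad
Load 2 — point force P=10 kN at a=2 m (b=L-a=4):
  θ_2 = Pa²(L-x)(2bL-(3b+a)(L-x))/(2L³EI)  [x>a] = 10·2²·(6-3)·(2·4·6-(3·4+2)·(6-3))/(2·6³·10000) = 1/6000 rad
Load 3 — triangular load w₀=-3 kN/m (0→w₀ over full span):
  θ_3 = -w₀(2x(L-x)(L-2x)(x+2L)+x²(L-x)²)/(120LEI) = -(-3)·(2·3·(6-3)·(6-2·3)·(3+2·6)+3²·(6-3)²)/(120·6·10000) = 27/800000 rad
Load 4 — applied couple M₀=6 kN·m at a=12/5 m (b=L-a=18/5):
  θ_4 = (R_Ax²/2 - M_Ax - M₀(x-a))/EI  [x>a] with R_A=36/25, M_A=18/25 = ((36/25)·3²/2 - (18/25)·3 - 6·(3-(12/5)))/10000 = 9/125000 rad
Superposition: θ = Σ θ_i = -331/12000000 rad ≈ -0.000028 rad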